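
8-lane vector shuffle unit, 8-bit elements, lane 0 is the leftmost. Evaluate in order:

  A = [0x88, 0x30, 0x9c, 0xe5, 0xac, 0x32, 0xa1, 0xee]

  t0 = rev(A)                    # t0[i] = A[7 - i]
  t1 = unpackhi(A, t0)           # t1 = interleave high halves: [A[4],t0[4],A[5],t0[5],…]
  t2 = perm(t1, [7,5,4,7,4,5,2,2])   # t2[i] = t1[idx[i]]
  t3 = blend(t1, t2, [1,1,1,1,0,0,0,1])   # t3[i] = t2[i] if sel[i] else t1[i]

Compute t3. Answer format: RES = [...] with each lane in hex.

RES = [0x88, 0x30, 0xa1, 0x88, 0xa1, 0x30, 0xee, 0x32]

  t0: ee a1 32 ac e5 9c 30 88
  t1: ac e5 32 9c a1 30 ee 88
  t2: 88 30 a1 88 a1 30 32 32
  t3: 88 30 a1 88 a1 30 ee 32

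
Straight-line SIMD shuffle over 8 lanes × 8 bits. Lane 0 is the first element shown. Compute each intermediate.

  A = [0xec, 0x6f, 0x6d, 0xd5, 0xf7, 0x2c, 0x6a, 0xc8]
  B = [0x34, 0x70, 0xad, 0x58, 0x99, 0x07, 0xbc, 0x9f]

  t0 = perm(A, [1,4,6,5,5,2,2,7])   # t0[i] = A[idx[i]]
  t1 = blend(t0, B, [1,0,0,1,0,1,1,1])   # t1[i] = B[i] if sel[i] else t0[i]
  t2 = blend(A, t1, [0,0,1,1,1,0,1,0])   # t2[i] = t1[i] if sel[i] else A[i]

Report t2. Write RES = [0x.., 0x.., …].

RES = [ 0xec  0x6f  0x6a  0x58  0x2c  0x2c  0xbc  0xc8 ]

→ t0 |6f|f7|6a|2c|2c|6d|6d|c8|
→ t1 |34|f7|6a|58|2c|07|bc|9f|
→ t2 |ec|6f|6a|58|2c|2c|bc|c8|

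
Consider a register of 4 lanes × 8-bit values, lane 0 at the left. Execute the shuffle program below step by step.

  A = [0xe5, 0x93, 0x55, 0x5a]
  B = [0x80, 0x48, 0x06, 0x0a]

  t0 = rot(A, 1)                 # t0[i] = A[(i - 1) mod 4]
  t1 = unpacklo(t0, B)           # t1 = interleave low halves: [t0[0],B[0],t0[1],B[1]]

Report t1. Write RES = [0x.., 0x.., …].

RES = [0x5a, 0x80, 0xe5, 0x48]

→ t0 |5a|e5|93|55|
→ t1 |5a|80|e5|48|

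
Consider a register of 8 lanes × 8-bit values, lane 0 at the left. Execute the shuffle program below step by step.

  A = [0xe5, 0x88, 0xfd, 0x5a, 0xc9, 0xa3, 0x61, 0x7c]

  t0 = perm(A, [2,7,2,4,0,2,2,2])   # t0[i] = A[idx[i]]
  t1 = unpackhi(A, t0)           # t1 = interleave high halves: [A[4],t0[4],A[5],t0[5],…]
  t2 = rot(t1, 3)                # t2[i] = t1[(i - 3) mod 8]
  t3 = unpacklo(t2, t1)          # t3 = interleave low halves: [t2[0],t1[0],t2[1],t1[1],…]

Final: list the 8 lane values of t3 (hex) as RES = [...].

RES = [0xfd, 0xc9, 0x7c, 0xe5, 0xfd, 0xa3, 0xc9, 0xfd]

t0 = [0xfd, 0x7c, 0xfd, 0xc9, 0xe5, 0xfd, 0xfd, 0xfd]
t1 = [0xc9, 0xe5, 0xa3, 0xfd, 0x61, 0xfd, 0x7c, 0xfd]
t2 = [0xfd, 0x7c, 0xfd, 0xc9, 0xe5, 0xa3, 0xfd, 0x61]
t3 = [0xfd, 0xc9, 0x7c, 0xe5, 0xfd, 0xa3, 0xc9, 0xfd]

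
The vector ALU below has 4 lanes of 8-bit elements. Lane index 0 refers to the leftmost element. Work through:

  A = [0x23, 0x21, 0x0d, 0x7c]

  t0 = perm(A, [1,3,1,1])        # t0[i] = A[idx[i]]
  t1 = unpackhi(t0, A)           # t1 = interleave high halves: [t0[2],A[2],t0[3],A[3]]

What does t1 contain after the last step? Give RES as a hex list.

  t0: 21 7c 21 21
  t1: 21 0d 21 7c

RES = [ 0x21  0x0d  0x21  0x7c ]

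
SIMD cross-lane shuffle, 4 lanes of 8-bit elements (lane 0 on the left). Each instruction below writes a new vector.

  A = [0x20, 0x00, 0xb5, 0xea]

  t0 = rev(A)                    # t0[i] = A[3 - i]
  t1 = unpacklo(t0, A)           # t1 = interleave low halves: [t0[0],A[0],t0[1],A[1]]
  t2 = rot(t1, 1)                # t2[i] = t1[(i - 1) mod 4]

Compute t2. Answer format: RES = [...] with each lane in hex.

  t0: ea b5 00 20
  t1: ea 20 b5 00
  t2: 00 ea 20 b5

RES = [0x00, 0xea, 0x20, 0xb5]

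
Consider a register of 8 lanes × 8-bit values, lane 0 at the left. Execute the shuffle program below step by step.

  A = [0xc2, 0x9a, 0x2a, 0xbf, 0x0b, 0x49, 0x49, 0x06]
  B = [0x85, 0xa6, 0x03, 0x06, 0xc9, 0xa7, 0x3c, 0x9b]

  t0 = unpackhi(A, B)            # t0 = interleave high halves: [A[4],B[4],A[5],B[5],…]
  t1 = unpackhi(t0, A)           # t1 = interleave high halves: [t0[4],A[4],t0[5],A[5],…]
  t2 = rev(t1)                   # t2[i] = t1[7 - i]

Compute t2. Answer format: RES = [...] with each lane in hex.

  t0: 0b c9 49 a7 49 3c 06 9b
  t1: 49 0b 3c 49 06 49 9b 06
  t2: 06 9b 49 06 49 3c 0b 49

RES = [ 0x06  0x9b  0x49  0x06  0x49  0x3c  0x0b  0x49 ]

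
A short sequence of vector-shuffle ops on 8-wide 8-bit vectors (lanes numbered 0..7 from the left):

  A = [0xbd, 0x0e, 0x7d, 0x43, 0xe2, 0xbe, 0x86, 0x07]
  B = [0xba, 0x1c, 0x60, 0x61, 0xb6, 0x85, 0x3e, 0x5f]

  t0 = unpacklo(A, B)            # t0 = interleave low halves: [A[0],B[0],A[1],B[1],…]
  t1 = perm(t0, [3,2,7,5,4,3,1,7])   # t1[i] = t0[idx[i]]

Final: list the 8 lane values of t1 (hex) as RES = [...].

  t0: bd ba 0e 1c 7d 60 43 61
  t1: 1c 0e 61 60 7d 1c ba 61

RES = [0x1c, 0x0e, 0x61, 0x60, 0x7d, 0x1c, 0xba, 0x61]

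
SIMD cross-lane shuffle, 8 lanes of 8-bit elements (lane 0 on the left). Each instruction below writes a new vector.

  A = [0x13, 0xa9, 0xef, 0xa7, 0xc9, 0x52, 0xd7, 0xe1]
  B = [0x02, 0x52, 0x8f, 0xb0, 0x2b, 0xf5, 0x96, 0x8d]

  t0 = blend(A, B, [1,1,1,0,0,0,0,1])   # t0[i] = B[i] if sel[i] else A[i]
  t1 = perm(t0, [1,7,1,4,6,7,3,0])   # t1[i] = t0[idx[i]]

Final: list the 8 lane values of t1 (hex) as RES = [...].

RES = [ 0x52  0x8d  0x52  0xc9  0xd7  0x8d  0xa7  0x02 ]

  t0: 02 52 8f a7 c9 52 d7 8d
  t1: 52 8d 52 c9 d7 8d a7 02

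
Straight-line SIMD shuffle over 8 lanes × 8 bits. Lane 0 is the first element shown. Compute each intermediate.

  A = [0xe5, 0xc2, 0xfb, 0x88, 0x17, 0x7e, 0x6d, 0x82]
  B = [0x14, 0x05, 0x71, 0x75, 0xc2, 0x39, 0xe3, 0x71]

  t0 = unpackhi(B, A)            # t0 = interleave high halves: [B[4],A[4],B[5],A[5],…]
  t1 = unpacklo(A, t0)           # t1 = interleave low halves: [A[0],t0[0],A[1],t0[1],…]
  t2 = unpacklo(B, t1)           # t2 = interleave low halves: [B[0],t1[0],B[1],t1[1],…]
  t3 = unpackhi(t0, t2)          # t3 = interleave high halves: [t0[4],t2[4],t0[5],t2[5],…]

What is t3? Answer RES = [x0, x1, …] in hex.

→ t0 |c2|17|39|7e|e3|6d|71|82|
→ t1 |e5|c2|c2|17|fb|39|88|7e|
→ t2 |14|e5|05|c2|71|c2|75|17|
→ t3 |e3|71|6d|c2|71|75|82|17|

RES = [ 0xe3  0x71  0x6d  0xc2  0x71  0x75  0x82  0x17 ]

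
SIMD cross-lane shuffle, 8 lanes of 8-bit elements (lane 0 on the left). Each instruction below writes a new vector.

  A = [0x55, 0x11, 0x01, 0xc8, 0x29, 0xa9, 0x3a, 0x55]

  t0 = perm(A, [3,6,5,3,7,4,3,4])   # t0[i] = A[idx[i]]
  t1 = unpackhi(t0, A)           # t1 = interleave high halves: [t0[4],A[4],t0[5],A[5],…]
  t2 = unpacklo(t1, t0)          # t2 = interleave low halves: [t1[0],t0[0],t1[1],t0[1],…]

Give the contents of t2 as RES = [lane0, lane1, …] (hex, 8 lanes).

RES = [ 0x55  0xc8  0x29  0x3a  0x29  0xa9  0xa9  0xc8 ]

→ t0 |c8|3a|a9|c8|55|29|c8|29|
→ t1 |55|29|29|a9|c8|3a|29|55|
→ t2 |55|c8|29|3a|29|a9|a9|c8|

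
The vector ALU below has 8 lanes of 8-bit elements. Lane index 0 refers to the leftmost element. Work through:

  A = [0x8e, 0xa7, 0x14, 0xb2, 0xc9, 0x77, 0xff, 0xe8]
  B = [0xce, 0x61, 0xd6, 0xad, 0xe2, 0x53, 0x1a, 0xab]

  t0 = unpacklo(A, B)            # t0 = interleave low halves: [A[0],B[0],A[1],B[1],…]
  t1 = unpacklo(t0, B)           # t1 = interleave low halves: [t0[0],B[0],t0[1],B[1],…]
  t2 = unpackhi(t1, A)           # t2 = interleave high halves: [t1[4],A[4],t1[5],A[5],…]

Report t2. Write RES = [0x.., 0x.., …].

  t0: 8e ce a7 61 14 d6 b2 ad
  t1: 8e ce ce 61 a7 d6 61 ad
  t2: a7 c9 d6 77 61 ff ad e8

RES = [ 0xa7  0xc9  0xd6  0x77  0x61  0xff  0xad  0xe8 ]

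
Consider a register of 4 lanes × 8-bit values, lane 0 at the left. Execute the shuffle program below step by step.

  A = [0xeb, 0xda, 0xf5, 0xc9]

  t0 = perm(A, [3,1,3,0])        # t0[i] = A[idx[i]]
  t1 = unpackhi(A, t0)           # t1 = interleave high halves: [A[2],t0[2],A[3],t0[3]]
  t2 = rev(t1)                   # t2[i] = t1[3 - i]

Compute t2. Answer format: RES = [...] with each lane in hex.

  t0: c9 da c9 eb
  t1: f5 c9 c9 eb
  t2: eb c9 c9 f5

RES = [ 0xeb  0xc9  0xc9  0xf5 ]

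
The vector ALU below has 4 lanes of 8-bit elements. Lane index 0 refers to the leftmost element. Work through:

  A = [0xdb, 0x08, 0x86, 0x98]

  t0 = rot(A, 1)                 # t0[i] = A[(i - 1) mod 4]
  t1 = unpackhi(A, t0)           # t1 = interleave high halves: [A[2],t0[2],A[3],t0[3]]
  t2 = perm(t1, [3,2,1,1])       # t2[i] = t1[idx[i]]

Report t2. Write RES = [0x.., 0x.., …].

RES = [ 0x86  0x98  0x08  0x08 ]

t0 = [0x98, 0xdb, 0x08, 0x86]
t1 = [0x86, 0x08, 0x98, 0x86]
t2 = [0x86, 0x98, 0x08, 0x08]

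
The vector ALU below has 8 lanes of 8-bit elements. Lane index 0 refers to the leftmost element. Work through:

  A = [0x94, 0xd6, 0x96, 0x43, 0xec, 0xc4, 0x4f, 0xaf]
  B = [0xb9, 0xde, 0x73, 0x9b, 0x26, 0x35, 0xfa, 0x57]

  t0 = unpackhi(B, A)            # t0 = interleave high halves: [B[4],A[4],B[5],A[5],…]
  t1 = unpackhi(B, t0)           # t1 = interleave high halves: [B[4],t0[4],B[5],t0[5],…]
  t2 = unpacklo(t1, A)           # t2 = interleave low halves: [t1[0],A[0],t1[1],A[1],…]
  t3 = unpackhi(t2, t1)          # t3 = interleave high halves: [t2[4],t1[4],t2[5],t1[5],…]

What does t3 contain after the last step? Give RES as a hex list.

→ t0 |26|ec|35|c4|fa|4f|57|af|
→ t1 |26|fa|35|4f|fa|57|57|af|
→ t2 |26|94|fa|d6|35|96|4f|43|
→ t3 |35|fa|96|57|4f|57|43|af|

RES = [0x35, 0xfa, 0x96, 0x57, 0x4f, 0x57, 0x43, 0xaf]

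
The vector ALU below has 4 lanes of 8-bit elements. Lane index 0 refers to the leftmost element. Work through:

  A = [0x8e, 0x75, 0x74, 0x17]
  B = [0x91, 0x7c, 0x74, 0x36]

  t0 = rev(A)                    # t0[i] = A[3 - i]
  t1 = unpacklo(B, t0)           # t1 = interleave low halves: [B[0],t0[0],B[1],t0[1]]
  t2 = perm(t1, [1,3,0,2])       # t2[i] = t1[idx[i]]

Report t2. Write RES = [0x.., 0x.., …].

→ t0 |17|74|75|8e|
→ t1 |91|17|7c|74|
→ t2 |17|74|91|7c|

RES = [ 0x17  0x74  0x91  0x7c ]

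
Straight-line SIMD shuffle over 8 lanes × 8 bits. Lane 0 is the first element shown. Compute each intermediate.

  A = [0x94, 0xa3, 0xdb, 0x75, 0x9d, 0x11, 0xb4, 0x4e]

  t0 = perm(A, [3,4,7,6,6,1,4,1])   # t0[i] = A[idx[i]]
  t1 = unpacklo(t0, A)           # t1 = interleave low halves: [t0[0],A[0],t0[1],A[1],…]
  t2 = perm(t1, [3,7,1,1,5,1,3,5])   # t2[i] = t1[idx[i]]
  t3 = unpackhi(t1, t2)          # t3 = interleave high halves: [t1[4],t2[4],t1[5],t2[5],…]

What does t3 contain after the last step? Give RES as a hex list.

t0 = [0x75, 0x9d, 0x4e, 0xb4, 0xb4, 0xa3, 0x9d, 0xa3]
t1 = [0x75, 0x94, 0x9d, 0xa3, 0x4e, 0xdb, 0xb4, 0x75]
t2 = [0xa3, 0x75, 0x94, 0x94, 0xdb, 0x94, 0xa3, 0xdb]
t3 = [0x4e, 0xdb, 0xdb, 0x94, 0xb4, 0xa3, 0x75, 0xdb]

RES = [ 0x4e  0xdb  0xdb  0x94  0xb4  0xa3  0x75  0xdb ]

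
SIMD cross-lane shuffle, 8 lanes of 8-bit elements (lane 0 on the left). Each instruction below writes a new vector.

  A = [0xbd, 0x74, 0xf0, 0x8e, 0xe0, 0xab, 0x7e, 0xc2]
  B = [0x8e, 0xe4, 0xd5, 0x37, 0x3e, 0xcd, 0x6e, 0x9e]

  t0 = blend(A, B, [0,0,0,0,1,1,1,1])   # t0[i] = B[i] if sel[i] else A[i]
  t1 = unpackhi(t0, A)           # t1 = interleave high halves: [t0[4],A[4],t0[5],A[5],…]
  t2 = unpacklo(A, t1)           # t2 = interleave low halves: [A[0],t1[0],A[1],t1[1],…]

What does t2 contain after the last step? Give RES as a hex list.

→ t0 |bd|74|f0|8e|3e|cd|6e|9e|
→ t1 |3e|e0|cd|ab|6e|7e|9e|c2|
→ t2 |bd|3e|74|e0|f0|cd|8e|ab|

RES = [ 0xbd  0x3e  0x74  0xe0  0xf0  0xcd  0x8e  0xab ]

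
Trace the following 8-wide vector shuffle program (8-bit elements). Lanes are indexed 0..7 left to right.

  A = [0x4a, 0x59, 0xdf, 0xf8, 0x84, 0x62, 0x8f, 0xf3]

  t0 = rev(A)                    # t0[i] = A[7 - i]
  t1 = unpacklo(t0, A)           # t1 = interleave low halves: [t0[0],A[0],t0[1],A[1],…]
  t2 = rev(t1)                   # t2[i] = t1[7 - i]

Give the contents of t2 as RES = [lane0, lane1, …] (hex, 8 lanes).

t0 = [0xf3, 0x8f, 0x62, 0x84, 0xf8, 0xdf, 0x59, 0x4a]
t1 = [0xf3, 0x4a, 0x8f, 0x59, 0x62, 0xdf, 0x84, 0xf8]
t2 = [0xf8, 0x84, 0xdf, 0x62, 0x59, 0x8f, 0x4a, 0xf3]

RES = [ 0xf8  0x84  0xdf  0x62  0x59  0x8f  0x4a  0xf3 ]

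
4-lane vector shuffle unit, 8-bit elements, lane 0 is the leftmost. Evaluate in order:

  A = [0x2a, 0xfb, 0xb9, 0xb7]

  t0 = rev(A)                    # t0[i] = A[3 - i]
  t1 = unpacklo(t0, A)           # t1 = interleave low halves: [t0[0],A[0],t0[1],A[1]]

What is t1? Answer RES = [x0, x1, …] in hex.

RES = [ 0xb7  0x2a  0xb9  0xfb ]

→ t0 |b7|b9|fb|2a|
→ t1 |b7|2a|b9|fb|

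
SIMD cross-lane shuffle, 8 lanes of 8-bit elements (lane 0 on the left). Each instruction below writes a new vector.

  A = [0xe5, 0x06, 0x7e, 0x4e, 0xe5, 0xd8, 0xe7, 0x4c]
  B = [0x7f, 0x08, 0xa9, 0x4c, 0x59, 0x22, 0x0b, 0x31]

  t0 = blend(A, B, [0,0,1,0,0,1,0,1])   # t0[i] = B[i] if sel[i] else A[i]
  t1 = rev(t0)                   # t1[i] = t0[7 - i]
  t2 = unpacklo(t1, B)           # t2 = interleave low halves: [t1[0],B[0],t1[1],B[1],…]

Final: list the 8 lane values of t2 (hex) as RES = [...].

RES = [0x31, 0x7f, 0xe7, 0x08, 0x22, 0xa9, 0xe5, 0x4c]

  t0: e5 06 a9 4e e5 22 e7 31
  t1: 31 e7 22 e5 4e a9 06 e5
  t2: 31 7f e7 08 22 a9 e5 4c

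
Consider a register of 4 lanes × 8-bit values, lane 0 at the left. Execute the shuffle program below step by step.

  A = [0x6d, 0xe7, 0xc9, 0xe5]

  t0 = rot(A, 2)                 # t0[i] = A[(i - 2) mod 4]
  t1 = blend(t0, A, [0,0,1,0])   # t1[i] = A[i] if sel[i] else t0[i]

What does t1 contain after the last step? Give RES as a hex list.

t0 = [0xc9, 0xe5, 0x6d, 0xe7]
t1 = [0xc9, 0xe5, 0xc9, 0xe7]

RES = [ 0xc9  0xe5  0xc9  0xe7 ]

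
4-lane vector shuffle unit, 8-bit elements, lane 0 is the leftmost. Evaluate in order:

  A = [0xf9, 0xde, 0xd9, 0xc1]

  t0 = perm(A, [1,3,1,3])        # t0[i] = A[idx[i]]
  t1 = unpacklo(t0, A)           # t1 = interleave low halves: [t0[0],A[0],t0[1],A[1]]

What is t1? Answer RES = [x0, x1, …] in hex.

RES = [ 0xde  0xf9  0xc1  0xde ]

→ t0 |de|c1|de|c1|
→ t1 |de|f9|c1|de|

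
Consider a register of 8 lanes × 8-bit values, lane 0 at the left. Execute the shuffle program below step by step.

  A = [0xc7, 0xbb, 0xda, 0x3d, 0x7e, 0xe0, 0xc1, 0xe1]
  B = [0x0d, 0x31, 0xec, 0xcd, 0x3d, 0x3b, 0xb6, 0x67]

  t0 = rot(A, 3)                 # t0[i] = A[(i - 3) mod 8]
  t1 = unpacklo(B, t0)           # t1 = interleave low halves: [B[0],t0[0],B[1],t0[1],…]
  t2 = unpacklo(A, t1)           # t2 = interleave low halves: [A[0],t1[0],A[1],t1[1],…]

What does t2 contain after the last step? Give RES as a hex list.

RES = [ 0xc7  0x0d  0xbb  0xe0  0xda  0x31  0x3d  0xc1 ]

t0 = [0xe0, 0xc1, 0xe1, 0xc7, 0xbb, 0xda, 0x3d, 0x7e]
t1 = [0x0d, 0xe0, 0x31, 0xc1, 0xec, 0xe1, 0xcd, 0xc7]
t2 = [0xc7, 0x0d, 0xbb, 0xe0, 0xda, 0x31, 0x3d, 0xc1]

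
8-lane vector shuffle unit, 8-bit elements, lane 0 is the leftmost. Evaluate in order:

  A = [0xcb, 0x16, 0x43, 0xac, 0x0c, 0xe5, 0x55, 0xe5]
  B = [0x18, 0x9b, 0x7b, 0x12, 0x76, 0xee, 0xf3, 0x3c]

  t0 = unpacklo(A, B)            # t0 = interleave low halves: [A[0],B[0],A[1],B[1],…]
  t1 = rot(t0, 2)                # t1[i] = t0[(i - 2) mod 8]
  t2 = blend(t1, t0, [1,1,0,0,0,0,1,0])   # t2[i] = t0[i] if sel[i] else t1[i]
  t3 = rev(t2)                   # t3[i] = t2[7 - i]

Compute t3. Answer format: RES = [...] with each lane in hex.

t0 = [0xcb, 0x18, 0x16, 0x9b, 0x43, 0x7b, 0xac, 0x12]
t1 = [0xac, 0x12, 0xcb, 0x18, 0x16, 0x9b, 0x43, 0x7b]
t2 = [0xcb, 0x18, 0xcb, 0x18, 0x16, 0x9b, 0xac, 0x7b]
t3 = [0x7b, 0xac, 0x9b, 0x16, 0x18, 0xcb, 0x18, 0xcb]

RES = [0x7b, 0xac, 0x9b, 0x16, 0x18, 0xcb, 0x18, 0xcb]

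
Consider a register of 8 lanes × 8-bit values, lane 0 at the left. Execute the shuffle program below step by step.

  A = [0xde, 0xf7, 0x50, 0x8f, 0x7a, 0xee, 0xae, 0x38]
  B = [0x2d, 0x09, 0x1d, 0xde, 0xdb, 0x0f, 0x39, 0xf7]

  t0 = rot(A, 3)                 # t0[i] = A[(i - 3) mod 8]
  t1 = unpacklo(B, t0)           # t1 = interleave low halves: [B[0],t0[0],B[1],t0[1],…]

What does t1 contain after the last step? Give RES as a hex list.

→ t0 |ee|ae|38|de|f7|50|8f|7a|
→ t1 |2d|ee|09|ae|1d|38|de|de|

RES = [ 0x2d  0xee  0x09  0xae  0x1d  0x38  0xde  0xde ]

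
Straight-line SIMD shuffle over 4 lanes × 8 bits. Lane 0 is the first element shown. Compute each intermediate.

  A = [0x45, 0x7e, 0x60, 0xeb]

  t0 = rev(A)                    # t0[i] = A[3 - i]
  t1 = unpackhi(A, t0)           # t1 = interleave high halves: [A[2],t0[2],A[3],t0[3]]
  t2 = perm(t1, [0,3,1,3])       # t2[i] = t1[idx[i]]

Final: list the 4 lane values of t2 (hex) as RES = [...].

→ t0 |eb|60|7e|45|
→ t1 |60|7e|eb|45|
→ t2 |60|45|7e|45|

RES = [ 0x60  0x45  0x7e  0x45 ]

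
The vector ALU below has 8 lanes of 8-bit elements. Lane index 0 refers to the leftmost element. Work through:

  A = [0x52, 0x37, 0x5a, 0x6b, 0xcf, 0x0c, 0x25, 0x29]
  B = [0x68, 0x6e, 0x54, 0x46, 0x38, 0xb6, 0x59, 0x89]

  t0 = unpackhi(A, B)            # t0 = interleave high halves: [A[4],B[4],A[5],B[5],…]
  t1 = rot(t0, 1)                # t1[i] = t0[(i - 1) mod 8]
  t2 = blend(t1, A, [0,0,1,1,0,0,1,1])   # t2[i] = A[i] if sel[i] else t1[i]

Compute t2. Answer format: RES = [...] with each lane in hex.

→ t0 |cf|38|0c|b6|25|59|29|89|
→ t1 |89|cf|38|0c|b6|25|59|29|
→ t2 |89|cf|5a|6b|b6|25|25|29|

RES = [ 0x89  0xcf  0x5a  0x6b  0xb6  0x25  0x25  0x29 ]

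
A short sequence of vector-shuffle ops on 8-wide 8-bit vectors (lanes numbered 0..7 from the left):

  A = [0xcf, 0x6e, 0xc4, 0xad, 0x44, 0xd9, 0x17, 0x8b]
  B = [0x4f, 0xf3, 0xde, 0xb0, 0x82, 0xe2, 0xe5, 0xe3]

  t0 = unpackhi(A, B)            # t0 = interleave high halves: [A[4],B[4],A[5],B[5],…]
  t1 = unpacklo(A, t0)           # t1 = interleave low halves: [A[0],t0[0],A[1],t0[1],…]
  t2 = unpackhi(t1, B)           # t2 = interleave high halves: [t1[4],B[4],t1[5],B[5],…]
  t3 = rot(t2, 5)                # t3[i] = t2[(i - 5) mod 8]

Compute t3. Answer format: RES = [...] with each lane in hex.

→ t0 |44|82|d9|e2|17|e5|8b|e3|
→ t1 |cf|44|6e|82|c4|d9|ad|e2|
→ t2 |c4|82|d9|e2|ad|e5|e2|e3|
→ t3 |e2|ad|e5|e2|e3|c4|82|d9|

RES = [ 0xe2  0xad  0xe5  0xe2  0xe3  0xc4  0x82  0xd9 ]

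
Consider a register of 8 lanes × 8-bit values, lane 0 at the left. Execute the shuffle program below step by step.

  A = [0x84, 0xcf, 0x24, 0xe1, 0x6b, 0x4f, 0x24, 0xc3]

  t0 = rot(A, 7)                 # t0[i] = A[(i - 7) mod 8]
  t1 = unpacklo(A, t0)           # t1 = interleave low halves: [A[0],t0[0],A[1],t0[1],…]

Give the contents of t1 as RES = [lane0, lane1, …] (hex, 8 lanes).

RES = [ 0x84  0xcf  0xcf  0x24  0x24  0xe1  0xe1  0x6b ]

  t0: cf 24 e1 6b 4f 24 c3 84
  t1: 84 cf cf 24 24 e1 e1 6b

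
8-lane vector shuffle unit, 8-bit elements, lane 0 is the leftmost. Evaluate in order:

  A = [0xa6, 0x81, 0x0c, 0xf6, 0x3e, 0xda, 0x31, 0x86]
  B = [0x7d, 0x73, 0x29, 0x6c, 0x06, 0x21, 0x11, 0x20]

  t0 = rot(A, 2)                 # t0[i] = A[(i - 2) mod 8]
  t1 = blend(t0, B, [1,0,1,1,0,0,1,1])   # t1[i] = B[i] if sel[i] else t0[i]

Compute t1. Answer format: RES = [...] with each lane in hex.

→ t0 |31|86|a6|81|0c|f6|3e|da|
→ t1 |7d|86|29|6c|0c|f6|11|20|

RES = [0x7d, 0x86, 0x29, 0x6c, 0x0c, 0xf6, 0x11, 0x20]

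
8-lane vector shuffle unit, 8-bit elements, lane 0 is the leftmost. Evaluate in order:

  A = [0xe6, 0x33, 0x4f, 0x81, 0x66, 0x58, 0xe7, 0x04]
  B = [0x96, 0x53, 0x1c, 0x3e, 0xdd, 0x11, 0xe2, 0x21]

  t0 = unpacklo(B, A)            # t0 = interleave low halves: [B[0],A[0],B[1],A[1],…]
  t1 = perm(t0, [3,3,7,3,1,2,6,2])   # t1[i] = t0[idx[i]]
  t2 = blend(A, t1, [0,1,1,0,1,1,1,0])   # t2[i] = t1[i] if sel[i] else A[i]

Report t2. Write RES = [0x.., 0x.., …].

→ t0 |96|e6|53|33|1c|4f|3e|81|
→ t1 |33|33|81|33|e6|53|3e|53|
→ t2 |e6|33|81|81|e6|53|3e|04|

RES = [0xe6, 0x33, 0x81, 0x81, 0xe6, 0x53, 0x3e, 0x04]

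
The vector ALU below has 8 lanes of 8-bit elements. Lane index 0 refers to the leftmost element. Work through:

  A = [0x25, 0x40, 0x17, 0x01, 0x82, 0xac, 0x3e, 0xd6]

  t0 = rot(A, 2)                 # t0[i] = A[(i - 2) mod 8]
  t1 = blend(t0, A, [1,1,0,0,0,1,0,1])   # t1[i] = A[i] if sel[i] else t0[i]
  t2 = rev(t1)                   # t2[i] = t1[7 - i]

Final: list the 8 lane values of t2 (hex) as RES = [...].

→ t0 |3e|d6|25|40|17|01|82|ac|
→ t1 |25|40|25|40|17|ac|82|d6|
→ t2 |d6|82|ac|17|40|25|40|25|

RES = [ 0xd6  0x82  0xac  0x17  0x40  0x25  0x40  0x25 ]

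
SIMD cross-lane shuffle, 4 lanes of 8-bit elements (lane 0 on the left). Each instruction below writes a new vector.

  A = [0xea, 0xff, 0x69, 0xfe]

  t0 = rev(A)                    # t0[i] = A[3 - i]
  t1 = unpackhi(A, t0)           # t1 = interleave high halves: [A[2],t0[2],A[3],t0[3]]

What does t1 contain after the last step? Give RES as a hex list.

  t0: fe 69 ff ea
  t1: 69 ff fe ea

RES = [0x69, 0xff, 0xfe, 0xea]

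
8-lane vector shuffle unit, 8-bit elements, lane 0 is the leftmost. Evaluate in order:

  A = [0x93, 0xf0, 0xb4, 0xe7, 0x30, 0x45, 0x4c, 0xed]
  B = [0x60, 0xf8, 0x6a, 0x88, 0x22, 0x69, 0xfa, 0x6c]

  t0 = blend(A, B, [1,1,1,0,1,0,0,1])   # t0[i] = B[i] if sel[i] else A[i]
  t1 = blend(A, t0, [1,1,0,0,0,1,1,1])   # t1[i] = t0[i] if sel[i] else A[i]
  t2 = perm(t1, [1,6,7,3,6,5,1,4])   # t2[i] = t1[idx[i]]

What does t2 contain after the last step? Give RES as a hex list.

t0 = [0x60, 0xf8, 0x6a, 0xe7, 0x22, 0x45, 0x4c, 0x6c]
t1 = [0x60, 0xf8, 0xb4, 0xe7, 0x30, 0x45, 0x4c, 0x6c]
t2 = [0xf8, 0x4c, 0x6c, 0xe7, 0x4c, 0x45, 0xf8, 0x30]

RES = [ 0xf8  0x4c  0x6c  0xe7  0x4c  0x45  0xf8  0x30 ]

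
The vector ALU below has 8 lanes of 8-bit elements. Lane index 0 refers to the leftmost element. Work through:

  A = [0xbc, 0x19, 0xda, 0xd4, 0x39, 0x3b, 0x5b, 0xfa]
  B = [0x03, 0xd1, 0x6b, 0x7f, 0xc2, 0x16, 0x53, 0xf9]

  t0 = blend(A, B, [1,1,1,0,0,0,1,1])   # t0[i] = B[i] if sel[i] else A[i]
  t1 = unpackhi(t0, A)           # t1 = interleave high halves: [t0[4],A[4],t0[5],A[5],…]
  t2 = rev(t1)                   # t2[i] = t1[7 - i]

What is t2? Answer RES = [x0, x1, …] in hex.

→ t0 |03|d1|6b|d4|39|3b|53|f9|
→ t1 |39|39|3b|3b|53|5b|f9|fa|
→ t2 |fa|f9|5b|53|3b|3b|39|39|

RES = [0xfa, 0xf9, 0x5b, 0x53, 0x3b, 0x3b, 0x39, 0x39]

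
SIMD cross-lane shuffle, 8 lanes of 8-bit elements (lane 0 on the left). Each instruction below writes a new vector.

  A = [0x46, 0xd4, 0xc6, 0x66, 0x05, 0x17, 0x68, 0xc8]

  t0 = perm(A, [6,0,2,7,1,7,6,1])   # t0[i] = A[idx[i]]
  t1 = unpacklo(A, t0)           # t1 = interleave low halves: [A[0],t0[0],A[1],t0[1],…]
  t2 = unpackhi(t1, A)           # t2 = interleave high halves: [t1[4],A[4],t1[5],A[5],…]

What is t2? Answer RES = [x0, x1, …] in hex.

  t0: 68 46 c6 c8 d4 c8 68 d4
  t1: 46 68 d4 46 c6 c6 66 c8
  t2: c6 05 c6 17 66 68 c8 c8

RES = [0xc6, 0x05, 0xc6, 0x17, 0x66, 0x68, 0xc8, 0xc8]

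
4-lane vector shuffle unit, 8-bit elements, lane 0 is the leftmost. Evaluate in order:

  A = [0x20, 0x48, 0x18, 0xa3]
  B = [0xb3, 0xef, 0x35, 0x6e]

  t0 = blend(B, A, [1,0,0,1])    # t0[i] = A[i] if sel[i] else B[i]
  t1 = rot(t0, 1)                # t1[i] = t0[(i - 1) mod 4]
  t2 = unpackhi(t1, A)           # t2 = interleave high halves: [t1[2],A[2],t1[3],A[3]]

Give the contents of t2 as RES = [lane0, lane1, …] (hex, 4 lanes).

RES = [ 0xef  0x18  0x35  0xa3 ]

t0 = [0x20, 0xef, 0x35, 0xa3]
t1 = [0xa3, 0x20, 0xef, 0x35]
t2 = [0xef, 0x18, 0x35, 0xa3]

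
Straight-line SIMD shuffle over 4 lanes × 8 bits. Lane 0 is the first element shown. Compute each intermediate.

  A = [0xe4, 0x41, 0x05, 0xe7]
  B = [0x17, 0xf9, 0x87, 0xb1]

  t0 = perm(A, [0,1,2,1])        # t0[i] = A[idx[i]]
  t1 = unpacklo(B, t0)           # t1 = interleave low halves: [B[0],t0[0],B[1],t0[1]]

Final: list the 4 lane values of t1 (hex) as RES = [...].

RES = [0x17, 0xe4, 0xf9, 0x41]

→ t0 |e4|41|05|41|
→ t1 |17|e4|f9|41|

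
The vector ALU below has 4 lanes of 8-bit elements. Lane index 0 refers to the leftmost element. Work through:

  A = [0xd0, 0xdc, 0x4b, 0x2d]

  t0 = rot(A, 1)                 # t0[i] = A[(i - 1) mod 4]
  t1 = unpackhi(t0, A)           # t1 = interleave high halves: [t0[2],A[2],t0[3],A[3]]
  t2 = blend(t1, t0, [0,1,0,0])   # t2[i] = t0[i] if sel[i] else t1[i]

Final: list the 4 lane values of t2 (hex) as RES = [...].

  t0: 2d d0 dc 4b
  t1: dc 4b 4b 2d
  t2: dc d0 4b 2d

RES = [0xdc, 0xd0, 0x4b, 0x2d]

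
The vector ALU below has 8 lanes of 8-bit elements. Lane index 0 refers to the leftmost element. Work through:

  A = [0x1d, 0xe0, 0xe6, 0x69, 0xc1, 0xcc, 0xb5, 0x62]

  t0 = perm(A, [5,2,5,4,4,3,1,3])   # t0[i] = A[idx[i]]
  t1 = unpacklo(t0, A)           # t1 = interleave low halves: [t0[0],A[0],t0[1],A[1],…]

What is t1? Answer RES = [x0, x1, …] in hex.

RES = [0xcc, 0x1d, 0xe6, 0xe0, 0xcc, 0xe6, 0xc1, 0x69]

→ t0 |cc|e6|cc|c1|c1|69|e0|69|
→ t1 |cc|1d|e6|e0|cc|e6|c1|69|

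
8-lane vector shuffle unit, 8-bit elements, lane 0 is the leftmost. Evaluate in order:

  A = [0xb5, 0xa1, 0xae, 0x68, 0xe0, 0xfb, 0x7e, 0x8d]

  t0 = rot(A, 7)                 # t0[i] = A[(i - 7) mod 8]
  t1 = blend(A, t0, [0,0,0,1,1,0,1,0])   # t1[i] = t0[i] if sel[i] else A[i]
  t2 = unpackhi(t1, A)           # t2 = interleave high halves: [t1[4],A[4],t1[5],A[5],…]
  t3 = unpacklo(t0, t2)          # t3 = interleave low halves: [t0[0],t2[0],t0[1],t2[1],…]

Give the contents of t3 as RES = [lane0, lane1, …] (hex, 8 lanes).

RES = [0xa1, 0xfb, 0xae, 0xe0, 0x68, 0xfb, 0xe0, 0xfb]

→ t0 |a1|ae|68|e0|fb|7e|8d|b5|
→ t1 |b5|a1|ae|e0|fb|fb|8d|8d|
→ t2 |fb|e0|fb|fb|8d|7e|8d|8d|
→ t3 |a1|fb|ae|e0|68|fb|e0|fb|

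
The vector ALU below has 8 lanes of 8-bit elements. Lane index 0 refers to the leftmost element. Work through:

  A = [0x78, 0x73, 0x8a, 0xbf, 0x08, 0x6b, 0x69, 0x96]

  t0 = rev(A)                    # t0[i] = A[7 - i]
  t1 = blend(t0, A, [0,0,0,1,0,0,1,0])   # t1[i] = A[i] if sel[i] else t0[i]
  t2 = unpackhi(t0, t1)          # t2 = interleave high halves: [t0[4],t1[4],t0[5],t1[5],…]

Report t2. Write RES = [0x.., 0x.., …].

→ t0 |96|69|6b|08|bf|8a|73|78|
→ t1 |96|69|6b|bf|bf|8a|69|78|
→ t2 |bf|bf|8a|8a|73|69|78|78|

RES = [ 0xbf  0xbf  0x8a  0x8a  0x73  0x69  0x78  0x78 ]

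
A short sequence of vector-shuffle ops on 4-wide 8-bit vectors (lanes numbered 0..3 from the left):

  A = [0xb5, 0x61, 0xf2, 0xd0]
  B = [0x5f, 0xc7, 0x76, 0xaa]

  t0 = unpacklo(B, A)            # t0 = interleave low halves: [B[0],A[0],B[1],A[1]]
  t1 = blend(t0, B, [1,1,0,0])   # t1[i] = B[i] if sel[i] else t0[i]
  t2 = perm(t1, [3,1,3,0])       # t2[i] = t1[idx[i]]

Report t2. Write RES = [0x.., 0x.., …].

  t0: 5f b5 c7 61
  t1: 5f c7 c7 61
  t2: 61 c7 61 5f

RES = [ 0x61  0xc7  0x61  0x5f ]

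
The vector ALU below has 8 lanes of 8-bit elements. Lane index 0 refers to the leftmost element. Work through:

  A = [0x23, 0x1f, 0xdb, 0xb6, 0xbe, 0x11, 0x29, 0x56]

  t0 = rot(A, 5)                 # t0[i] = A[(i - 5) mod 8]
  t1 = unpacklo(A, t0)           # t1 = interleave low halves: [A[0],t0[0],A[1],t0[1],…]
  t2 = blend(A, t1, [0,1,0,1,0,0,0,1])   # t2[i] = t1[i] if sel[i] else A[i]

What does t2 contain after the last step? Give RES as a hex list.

t0 = [0xb6, 0xbe, 0x11, 0x29, 0x56, 0x23, 0x1f, 0xdb]
t1 = [0x23, 0xb6, 0x1f, 0xbe, 0xdb, 0x11, 0xb6, 0x29]
t2 = [0x23, 0xb6, 0xdb, 0xbe, 0xbe, 0x11, 0x29, 0x29]

RES = [0x23, 0xb6, 0xdb, 0xbe, 0xbe, 0x11, 0x29, 0x29]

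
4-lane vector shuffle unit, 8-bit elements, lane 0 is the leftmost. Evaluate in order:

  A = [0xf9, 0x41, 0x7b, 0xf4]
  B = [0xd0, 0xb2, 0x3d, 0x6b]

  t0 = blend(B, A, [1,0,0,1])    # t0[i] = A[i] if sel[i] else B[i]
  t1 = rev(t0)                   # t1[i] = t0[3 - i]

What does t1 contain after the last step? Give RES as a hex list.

  t0: f9 b2 3d f4
  t1: f4 3d b2 f9

RES = [ 0xf4  0x3d  0xb2  0xf9 ]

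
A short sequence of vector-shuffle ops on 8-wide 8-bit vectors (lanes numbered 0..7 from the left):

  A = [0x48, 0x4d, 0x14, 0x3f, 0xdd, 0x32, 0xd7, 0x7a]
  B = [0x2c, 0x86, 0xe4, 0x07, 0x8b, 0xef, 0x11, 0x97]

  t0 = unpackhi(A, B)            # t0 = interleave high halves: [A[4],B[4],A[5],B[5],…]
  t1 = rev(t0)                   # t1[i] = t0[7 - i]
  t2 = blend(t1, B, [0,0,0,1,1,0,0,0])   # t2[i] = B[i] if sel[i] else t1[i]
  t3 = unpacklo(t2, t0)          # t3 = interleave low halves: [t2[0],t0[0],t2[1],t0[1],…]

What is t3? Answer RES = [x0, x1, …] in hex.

RES = [ 0x97  0xdd  0x7a  0x8b  0x11  0x32  0x07  0xef ]

→ t0 |dd|8b|32|ef|d7|11|7a|97|
→ t1 |97|7a|11|d7|ef|32|8b|dd|
→ t2 |97|7a|11|07|8b|32|8b|dd|
→ t3 |97|dd|7a|8b|11|32|07|ef|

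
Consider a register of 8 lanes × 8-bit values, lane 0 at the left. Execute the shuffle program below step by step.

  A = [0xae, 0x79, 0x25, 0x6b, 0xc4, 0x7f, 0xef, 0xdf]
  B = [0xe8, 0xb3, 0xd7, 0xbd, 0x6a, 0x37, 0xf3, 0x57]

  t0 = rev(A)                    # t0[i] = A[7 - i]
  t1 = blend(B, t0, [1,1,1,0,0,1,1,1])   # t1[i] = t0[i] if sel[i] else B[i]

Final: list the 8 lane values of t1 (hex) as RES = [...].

RES = [0xdf, 0xef, 0x7f, 0xbd, 0x6a, 0x25, 0x79, 0xae]

t0 = [0xdf, 0xef, 0x7f, 0xc4, 0x6b, 0x25, 0x79, 0xae]
t1 = [0xdf, 0xef, 0x7f, 0xbd, 0x6a, 0x25, 0x79, 0xae]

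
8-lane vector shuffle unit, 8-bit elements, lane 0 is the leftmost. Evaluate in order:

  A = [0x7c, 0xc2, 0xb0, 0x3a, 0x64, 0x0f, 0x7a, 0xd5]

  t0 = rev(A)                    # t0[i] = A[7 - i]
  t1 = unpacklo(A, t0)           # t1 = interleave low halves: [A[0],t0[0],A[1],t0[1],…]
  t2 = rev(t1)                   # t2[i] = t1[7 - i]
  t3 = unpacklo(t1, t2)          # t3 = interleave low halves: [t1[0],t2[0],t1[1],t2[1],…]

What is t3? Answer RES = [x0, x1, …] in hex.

→ t0 |d5|7a|0f|64|3a|b0|c2|7c|
→ t1 |7c|d5|c2|7a|b0|0f|3a|64|
→ t2 |64|3a|0f|b0|7a|c2|d5|7c|
→ t3 |7c|64|d5|3a|c2|0f|7a|b0|

RES = [ 0x7c  0x64  0xd5  0x3a  0xc2  0x0f  0x7a  0xb0 ]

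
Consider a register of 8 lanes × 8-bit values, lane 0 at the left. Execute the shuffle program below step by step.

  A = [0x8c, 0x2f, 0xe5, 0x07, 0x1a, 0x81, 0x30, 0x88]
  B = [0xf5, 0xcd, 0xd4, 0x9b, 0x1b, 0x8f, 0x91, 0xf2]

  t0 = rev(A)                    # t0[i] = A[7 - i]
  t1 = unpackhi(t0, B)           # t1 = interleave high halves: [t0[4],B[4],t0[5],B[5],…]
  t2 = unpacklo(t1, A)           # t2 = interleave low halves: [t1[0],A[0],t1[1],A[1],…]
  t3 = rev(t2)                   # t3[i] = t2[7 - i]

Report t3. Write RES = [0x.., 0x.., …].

t0 = [0x88, 0x30, 0x81, 0x1a, 0x07, 0xe5, 0x2f, 0x8c]
t1 = [0x07, 0x1b, 0xe5, 0x8f, 0x2f, 0x91, 0x8c, 0xf2]
t2 = [0x07, 0x8c, 0x1b, 0x2f, 0xe5, 0xe5, 0x8f, 0x07]
t3 = [0x07, 0x8f, 0xe5, 0xe5, 0x2f, 0x1b, 0x8c, 0x07]

RES = [ 0x07  0x8f  0xe5  0xe5  0x2f  0x1b  0x8c  0x07 ]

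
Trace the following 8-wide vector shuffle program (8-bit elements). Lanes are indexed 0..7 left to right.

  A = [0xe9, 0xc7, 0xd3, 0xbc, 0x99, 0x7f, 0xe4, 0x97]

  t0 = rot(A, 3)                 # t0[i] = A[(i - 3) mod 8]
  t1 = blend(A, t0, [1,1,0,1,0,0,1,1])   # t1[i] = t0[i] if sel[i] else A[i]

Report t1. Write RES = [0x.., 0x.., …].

RES = [0x7f, 0xe4, 0xd3, 0xe9, 0x99, 0x7f, 0xbc, 0x99]

  t0: 7f e4 97 e9 c7 d3 bc 99
  t1: 7f e4 d3 e9 99 7f bc 99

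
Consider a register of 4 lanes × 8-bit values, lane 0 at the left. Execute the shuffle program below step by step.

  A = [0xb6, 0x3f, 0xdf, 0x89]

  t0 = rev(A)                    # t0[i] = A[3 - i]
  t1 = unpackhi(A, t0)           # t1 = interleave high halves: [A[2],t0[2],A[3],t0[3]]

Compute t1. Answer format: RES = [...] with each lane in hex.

  t0: 89 df 3f b6
  t1: df 3f 89 b6

RES = [ 0xdf  0x3f  0x89  0xb6 ]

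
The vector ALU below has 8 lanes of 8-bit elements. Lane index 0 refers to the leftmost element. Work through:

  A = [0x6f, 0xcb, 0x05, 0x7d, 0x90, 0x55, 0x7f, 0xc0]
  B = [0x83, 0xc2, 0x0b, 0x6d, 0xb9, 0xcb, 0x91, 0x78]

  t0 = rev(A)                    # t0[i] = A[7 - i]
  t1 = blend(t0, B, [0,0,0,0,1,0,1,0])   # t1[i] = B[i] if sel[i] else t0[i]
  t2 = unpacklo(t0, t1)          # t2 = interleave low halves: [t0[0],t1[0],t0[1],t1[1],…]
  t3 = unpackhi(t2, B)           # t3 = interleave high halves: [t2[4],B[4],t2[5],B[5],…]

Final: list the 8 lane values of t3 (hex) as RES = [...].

  t0: c0 7f 55 90 7d 05 cb 6f
  t1: c0 7f 55 90 b9 05 91 6f
  t2: c0 c0 7f 7f 55 55 90 90
  t3: 55 b9 55 cb 90 91 90 78

RES = [0x55, 0xb9, 0x55, 0xcb, 0x90, 0x91, 0x90, 0x78]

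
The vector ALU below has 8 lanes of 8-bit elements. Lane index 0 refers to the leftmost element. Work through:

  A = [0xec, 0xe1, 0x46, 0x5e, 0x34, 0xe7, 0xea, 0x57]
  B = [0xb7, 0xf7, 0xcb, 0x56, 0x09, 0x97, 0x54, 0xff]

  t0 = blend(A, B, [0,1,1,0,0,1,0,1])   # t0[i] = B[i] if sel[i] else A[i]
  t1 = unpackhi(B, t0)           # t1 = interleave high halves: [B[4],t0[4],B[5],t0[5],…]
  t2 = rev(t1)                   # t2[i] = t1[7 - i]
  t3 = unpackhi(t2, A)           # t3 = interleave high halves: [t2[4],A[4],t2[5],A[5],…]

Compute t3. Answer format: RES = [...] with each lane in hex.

t0 = [0xec, 0xf7, 0xcb, 0x5e, 0x34, 0x97, 0xea, 0xff]
t1 = [0x09, 0x34, 0x97, 0x97, 0x54, 0xea, 0xff, 0xff]
t2 = [0xff, 0xff, 0xea, 0x54, 0x97, 0x97, 0x34, 0x09]
t3 = [0x97, 0x34, 0x97, 0xe7, 0x34, 0xea, 0x09, 0x57]

RES = [ 0x97  0x34  0x97  0xe7  0x34  0xea  0x09  0x57 ]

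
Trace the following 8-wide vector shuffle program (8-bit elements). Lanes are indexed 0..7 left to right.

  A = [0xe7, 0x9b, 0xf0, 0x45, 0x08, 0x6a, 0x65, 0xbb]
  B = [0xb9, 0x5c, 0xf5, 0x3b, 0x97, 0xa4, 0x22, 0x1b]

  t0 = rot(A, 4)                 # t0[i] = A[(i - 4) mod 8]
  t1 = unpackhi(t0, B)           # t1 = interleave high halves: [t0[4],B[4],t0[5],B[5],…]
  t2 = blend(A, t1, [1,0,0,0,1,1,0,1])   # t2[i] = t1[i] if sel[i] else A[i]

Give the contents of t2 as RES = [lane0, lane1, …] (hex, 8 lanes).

RES = [0xe7, 0x9b, 0xf0, 0x45, 0xf0, 0x22, 0x65, 0x1b]

t0 = [0x08, 0x6a, 0x65, 0xbb, 0xe7, 0x9b, 0xf0, 0x45]
t1 = [0xe7, 0x97, 0x9b, 0xa4, 0xf0, 0x22, 0x45, 0x1b]
t2 = [0xe7, 0x9b, 0xf0, 0x45, 0xf0, 0x22, 0x65, 0x1b]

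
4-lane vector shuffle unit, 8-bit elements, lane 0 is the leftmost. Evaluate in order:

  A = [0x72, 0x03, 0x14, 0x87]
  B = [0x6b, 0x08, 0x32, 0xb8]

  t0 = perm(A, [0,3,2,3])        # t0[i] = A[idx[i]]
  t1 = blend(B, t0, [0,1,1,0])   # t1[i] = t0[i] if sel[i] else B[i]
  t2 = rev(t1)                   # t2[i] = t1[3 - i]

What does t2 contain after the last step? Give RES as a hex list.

RES = [0xb8, 0x14, 0x87, 0x6b]

t0 = [0x72, 0x87, 0x14, 0x87]
t1 = [0x6b, 0x87, 0x14, 0xb8]
t2 = [0xb8, 0x14, 0x87, 0x6b]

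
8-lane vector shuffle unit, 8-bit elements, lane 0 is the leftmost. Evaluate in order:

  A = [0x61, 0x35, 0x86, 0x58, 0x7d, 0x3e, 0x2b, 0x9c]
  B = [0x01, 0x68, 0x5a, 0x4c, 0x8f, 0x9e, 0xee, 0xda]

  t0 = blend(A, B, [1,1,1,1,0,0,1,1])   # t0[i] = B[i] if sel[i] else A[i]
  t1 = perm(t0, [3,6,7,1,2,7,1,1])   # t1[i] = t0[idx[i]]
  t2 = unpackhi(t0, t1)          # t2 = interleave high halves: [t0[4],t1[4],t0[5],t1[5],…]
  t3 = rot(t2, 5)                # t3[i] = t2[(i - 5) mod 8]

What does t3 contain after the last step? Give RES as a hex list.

RES = [0xda, 0xee, 0x68, 0xda, 0x68, 0x7d, 0x5a, 0x3e]

→ t0 |01|68|5a|4c|7d|3e|ee|da|
→ t1 |4c|ee|da|68|5a|da|68|68|
→ t2 |7d|5a|3e|da|ee|68|da|68|
→ t3 |da|ee|68|da|68|7d|5a|3e|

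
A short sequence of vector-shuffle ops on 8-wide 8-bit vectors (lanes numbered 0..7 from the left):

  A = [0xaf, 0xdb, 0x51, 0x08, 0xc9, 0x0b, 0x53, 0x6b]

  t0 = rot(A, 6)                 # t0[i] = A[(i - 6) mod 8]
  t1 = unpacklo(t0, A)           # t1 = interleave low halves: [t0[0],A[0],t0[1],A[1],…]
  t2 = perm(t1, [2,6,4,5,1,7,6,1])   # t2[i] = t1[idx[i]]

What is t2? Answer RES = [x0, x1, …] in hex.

→ t0 |51|08|c9|0b|53|6b|af|db|
→ t1 |51|af|08|db|c9|51|0b|08|
→ t2 |08|0b|c9|51|af|08|0b|af|

RES = [0x08, 0x0b, 0xc9, 0x51, 0xaf, 0x08, 0x0b, 0xaf]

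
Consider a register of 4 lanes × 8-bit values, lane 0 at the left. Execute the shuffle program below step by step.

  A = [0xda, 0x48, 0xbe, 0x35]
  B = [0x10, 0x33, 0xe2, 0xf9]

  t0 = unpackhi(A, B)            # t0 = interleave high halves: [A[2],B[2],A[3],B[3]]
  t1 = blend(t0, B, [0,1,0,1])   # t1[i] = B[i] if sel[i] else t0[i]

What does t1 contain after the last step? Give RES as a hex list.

RES = [0xbe, 0x33, 0x35, 0xf9]

  t0: be e2 35 f9
  t1: be 33 35 f9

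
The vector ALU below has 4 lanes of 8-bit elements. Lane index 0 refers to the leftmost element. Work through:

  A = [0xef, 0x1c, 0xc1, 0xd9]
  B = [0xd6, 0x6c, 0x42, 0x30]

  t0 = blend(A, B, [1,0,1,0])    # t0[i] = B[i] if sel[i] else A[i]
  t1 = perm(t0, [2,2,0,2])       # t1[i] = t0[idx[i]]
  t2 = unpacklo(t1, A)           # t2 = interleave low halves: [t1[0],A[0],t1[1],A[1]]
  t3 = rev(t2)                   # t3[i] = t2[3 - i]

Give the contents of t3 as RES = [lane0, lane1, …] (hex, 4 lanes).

  t0: d6 1c 42 d9
  t1: 42 42 d6 42
  t2: 42 ef 42 1c
  t3: 1c 42 ef 42

RES = [0x1c, 0x42, 0xef, 0x42]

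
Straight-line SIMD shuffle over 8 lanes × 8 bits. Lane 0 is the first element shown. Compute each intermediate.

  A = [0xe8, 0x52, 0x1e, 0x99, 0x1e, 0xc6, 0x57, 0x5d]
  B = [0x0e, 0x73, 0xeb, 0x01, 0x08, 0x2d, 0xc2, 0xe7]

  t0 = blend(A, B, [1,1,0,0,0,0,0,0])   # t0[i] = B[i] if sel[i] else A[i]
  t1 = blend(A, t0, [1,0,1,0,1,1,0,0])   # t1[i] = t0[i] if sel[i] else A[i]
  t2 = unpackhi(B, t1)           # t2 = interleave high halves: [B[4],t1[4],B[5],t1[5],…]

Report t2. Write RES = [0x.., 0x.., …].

t0 = [0x0e, 0x73, 0x1e, 0x99, 0x1e, 0xc6, 0x57, 0x5d]
t1 = [0x0e, 0x52, 0x1e, 0x99, 0x1e, 0xc6, 0x57, 0x5d]
t2 = [0x08, 0x1e, 0x2d, 0xc6, 0xc2, 0x57, 0xe7, 0x5d]

RES = [0x08, 0x1e, 0x2d, 0xc6, 0xc2, 0x57, 0xe7, 0x5d]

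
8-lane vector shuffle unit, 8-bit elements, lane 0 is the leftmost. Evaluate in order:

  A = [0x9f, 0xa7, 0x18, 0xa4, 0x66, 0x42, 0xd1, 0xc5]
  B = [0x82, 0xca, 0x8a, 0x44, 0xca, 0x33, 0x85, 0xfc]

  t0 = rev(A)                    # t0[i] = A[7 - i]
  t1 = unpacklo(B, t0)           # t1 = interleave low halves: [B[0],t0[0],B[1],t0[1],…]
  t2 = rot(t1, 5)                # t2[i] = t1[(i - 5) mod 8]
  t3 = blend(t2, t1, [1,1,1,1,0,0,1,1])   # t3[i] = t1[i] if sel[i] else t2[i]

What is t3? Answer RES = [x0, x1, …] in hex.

RES = [ 0x82  0xc5  0xca  0xd1  0x66  0x82  0x44  0x66 ]

t0 = [0xc5, 0xd1, 0x42, 0x66, 0xa4, 0x18, 0xa7, 0x9f]
t1 = [0x82, 0xc5, 0xca, 0xd1, 0x8a, 0x42, 0x44, 0x66]
t2 = [0xd1, 0x8a, 0x42, 0x44, 0x66, 0x82, 0xc5, 0xca]
t3 = [0x82, 0xc5, 0xca, 0xd1, 0x66, 0x82, 0x44, 0x66]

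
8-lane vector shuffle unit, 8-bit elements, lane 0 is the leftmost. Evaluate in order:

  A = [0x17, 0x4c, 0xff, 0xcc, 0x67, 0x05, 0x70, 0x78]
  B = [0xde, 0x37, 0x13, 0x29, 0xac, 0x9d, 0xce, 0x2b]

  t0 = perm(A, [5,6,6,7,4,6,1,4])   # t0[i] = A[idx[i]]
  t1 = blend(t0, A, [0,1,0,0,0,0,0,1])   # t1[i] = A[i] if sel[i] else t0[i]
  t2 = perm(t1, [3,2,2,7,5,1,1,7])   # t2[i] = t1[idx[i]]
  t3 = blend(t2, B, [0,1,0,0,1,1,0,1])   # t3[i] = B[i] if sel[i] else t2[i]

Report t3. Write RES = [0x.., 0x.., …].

RES = [0x78, 0x37, 0x70, 0x78, 0xac, 0x9d, 0x4c, 0x2b]

  t0: 05 70 70 78 67 70 4c 67
  t1: 05 4c 70 78 67 70 4c 78
  t2: 78 70 70 78 70 4c 4c 78
  t3: 78 37 70 78 ac 9d 4c 2b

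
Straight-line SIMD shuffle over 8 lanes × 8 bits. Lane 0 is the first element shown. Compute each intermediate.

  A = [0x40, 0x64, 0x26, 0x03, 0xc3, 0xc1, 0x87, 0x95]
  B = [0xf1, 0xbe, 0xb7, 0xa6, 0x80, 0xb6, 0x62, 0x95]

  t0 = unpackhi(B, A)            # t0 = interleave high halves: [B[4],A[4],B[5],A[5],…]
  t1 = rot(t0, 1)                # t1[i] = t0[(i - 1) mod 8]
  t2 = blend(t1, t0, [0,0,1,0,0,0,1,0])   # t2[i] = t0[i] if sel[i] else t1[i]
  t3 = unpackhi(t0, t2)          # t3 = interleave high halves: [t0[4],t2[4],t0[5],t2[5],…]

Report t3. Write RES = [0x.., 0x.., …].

RES = [ 0x62  0xc1  0x87  0x62  0x95  0x95  0x95  0x95 ]

→ t0 |80|c3|b6|c1|62|87|95|95|
→ t1 |95|80|c3|b6|c1|62|87|95|
→ t2 |95|80|b6|b6|c1|62|95|95|
→ t3 |62|c1|87|62|95|95|95|95|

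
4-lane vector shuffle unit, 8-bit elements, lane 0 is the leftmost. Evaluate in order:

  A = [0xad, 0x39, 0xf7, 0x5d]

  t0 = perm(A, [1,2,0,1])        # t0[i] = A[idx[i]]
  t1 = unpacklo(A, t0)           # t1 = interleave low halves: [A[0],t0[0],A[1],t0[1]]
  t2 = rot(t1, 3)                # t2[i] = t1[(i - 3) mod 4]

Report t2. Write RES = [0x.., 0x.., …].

→ t0 |39|f7|ad|39|
→ t1 |ad|39|39|f7|
→ t2 |39|39|f7|ad|

RES = [0x39, 0x39, 0xf7, 0xad]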